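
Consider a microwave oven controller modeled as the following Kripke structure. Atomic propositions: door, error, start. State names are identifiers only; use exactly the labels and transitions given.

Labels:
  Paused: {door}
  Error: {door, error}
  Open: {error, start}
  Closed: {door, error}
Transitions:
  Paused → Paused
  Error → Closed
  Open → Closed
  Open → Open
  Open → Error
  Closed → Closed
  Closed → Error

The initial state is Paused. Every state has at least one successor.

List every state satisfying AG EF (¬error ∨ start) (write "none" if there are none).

States satisfying EF (¬error ∨ start): {Paused, Open}.
States satisfying AG EF (¬error ∨ start): {Paused}.

{Paused}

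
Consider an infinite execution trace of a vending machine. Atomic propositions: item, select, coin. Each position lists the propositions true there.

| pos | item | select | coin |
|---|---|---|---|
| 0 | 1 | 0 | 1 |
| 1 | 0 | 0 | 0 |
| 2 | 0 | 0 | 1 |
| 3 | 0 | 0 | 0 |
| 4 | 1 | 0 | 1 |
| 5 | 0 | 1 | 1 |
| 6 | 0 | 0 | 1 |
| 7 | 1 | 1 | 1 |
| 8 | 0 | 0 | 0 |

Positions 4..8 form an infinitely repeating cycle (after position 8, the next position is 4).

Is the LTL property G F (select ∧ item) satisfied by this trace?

Yes

F (select ∧ item) holds at every position 0..8, and those are all positions ever visited, so G F (select ∧ item) holds.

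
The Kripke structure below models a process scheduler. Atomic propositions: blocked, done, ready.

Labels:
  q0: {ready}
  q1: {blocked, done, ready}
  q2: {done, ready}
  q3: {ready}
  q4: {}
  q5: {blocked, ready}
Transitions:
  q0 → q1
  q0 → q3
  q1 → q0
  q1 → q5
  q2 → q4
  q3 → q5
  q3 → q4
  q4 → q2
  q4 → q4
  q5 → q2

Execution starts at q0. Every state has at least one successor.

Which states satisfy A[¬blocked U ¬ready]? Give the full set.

States satisfying ¬blocked: {q0, q2, q3, q4}.
States satisfying ¬ready: {q4}.
States satisfying A[¬blocked U ¬ready]: {q2, q4}.

{q2, q4}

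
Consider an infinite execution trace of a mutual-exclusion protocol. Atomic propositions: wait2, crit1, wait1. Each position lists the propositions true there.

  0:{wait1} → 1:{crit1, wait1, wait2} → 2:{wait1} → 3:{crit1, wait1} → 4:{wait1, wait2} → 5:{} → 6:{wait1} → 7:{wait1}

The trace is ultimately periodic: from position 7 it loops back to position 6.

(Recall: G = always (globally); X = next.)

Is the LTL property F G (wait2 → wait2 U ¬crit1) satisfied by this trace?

G (wait2 → wait2 U ¬crit1) holds at position 0, which is reachable from 0, so F G (wait2 → wait2 U ¬crit1) holds.

Satisfied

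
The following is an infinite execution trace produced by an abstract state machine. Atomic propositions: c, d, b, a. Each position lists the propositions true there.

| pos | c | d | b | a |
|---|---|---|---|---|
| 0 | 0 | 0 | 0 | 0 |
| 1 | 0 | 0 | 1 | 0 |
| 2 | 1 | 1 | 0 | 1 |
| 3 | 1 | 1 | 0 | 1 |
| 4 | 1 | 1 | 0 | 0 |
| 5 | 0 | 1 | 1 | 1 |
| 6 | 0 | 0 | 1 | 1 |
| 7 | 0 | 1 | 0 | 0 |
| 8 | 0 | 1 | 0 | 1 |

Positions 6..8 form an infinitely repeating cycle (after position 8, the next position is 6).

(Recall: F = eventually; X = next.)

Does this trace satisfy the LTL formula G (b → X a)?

Violated

b → X a must hold at every position from 0 onward. It fails at position 6, so G (b → X a) is false.
Positions where b holds: 1, 5, 6.
Check X a at each: 1→ok, 5→ok, 6→fails.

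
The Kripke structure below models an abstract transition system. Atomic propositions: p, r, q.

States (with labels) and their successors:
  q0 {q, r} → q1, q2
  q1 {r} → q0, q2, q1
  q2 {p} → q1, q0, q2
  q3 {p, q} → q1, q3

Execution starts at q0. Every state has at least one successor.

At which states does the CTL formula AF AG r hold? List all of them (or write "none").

States satisfying AG r: ∅.
States satisfying AF AG r: ∅.

none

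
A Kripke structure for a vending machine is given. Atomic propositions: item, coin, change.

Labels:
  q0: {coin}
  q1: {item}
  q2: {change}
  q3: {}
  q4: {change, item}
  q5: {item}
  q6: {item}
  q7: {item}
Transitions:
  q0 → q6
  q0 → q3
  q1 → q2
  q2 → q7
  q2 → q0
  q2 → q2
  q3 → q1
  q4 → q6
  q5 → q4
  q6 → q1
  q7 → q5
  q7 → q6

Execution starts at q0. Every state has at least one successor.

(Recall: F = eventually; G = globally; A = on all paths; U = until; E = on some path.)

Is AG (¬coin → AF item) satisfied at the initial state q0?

States satisfying ¬coin → AF item: {q0, q1, q3, q4, q5, q6, q7}.
States satisfying AG (¬coin → AF item): ∅.
q2 is reachable from q0 and violates ¬coin → AF item, so AG fails at q0.
q0 ∉ Sat(AG (¬coin → AF item)).

Does not hold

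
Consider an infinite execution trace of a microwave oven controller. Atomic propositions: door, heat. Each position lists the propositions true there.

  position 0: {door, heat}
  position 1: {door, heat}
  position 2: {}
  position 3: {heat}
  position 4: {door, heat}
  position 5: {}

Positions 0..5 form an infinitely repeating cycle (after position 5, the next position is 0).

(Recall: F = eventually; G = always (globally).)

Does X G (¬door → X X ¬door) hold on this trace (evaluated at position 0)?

Does not hold

The position after 0 is 1; G (¬door → X X ¬door) is false there.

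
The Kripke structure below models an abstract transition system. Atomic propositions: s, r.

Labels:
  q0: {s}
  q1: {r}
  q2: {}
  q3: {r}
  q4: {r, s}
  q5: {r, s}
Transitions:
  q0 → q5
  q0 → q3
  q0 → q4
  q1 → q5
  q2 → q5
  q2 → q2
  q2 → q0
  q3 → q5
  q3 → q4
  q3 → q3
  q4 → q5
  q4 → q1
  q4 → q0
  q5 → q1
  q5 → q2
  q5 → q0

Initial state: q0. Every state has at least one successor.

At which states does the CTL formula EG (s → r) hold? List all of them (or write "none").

{q1, q2, q3, q4, q5}

States satisfying s → r: {q1, q2, q3, q4, q5}.
States satisfying EG (s → r): {q1, q2, q3, q4, q5}.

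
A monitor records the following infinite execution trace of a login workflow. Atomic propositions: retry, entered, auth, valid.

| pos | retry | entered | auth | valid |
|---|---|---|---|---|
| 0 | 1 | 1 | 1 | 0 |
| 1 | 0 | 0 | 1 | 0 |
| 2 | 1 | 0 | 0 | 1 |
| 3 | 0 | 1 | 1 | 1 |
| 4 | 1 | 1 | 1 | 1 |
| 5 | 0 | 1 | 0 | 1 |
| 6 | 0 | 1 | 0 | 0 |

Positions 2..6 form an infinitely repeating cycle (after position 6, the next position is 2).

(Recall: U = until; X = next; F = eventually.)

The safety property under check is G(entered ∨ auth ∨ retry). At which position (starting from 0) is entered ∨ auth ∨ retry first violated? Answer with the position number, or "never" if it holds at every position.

never

entered ∨ auth ∨ retry holds at every position 0..6, and those are all the positions the trace ever visits, so the invariant G(entered ∨ auth ∨ retry) is never violated.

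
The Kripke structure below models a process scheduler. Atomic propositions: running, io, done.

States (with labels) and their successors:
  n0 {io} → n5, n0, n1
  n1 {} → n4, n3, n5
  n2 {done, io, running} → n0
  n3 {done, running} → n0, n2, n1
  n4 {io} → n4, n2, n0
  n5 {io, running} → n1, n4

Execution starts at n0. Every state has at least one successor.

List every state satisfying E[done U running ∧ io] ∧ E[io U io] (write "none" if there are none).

States satisfying done: {n2, n3}.
States satisfying running ∧ io: {n2, n5}.
States satisfying E[done U running ∧ io]: {n2, n3, n5}.
States satisfying io: {n0, n2, n4, n5}.
States satisfying E[io U io]: {n0, n2, n4, n5}.
States satisfying E[done U running ∧ io] ∧ E[io U io]: {n2, n5}.

{n2, n5}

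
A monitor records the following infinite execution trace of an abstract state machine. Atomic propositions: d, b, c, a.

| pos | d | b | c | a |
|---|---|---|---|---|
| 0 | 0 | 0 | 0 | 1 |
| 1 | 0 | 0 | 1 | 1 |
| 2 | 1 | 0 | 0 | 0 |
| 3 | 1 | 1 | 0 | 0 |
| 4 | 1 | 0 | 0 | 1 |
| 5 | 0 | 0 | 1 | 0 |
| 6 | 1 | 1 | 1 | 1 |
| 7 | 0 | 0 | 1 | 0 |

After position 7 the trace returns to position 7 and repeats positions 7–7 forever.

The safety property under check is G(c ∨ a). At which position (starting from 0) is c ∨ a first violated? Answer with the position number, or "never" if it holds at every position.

2

Check c ∨ a at each position in order: 0 ✓, 1 ✓.
At position 2 the labels are {d}, so c ∨ a is false there. This is the first violation.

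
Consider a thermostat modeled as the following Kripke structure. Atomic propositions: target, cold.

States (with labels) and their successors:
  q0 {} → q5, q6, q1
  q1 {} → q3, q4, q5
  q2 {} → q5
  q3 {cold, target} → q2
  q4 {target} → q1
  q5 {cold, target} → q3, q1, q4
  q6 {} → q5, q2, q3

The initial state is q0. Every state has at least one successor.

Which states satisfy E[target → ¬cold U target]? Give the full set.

States satisfying target → ¬cold: {q0, q1, q2, q4, q6}.
States satisfying target: {q3, q4, q5}.
States satisfying E[target → ¬cold U target]: {q0, q1, q2, q3, q4, q5, q6}.

{q0, q1, q2, q3, q4, q5, q6}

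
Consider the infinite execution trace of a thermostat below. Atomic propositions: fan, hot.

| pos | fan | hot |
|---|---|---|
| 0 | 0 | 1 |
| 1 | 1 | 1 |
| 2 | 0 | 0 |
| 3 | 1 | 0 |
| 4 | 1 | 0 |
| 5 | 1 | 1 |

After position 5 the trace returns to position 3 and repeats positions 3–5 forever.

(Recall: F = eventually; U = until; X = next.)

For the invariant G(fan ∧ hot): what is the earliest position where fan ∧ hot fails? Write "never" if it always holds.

0

At position 0 the labels are {hot}, so fan ∧ hot is false there. This is the first violation.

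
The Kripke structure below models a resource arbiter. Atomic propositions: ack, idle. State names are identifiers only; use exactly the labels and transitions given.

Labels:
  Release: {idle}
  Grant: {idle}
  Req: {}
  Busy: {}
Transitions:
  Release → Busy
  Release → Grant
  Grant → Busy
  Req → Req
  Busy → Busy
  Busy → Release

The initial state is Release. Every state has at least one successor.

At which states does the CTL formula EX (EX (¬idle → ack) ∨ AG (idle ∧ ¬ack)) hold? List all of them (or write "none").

States satisfying EX (¬idle → ack) ∨ AG (idle ∧ ¬ack): {Release, Busy}.
States satisfying EX (EX (¬idle → ack) ∨ AG (idle ∧ ¬ack)): {Release, Grant, Busy}.

{Release, Grant, Busy}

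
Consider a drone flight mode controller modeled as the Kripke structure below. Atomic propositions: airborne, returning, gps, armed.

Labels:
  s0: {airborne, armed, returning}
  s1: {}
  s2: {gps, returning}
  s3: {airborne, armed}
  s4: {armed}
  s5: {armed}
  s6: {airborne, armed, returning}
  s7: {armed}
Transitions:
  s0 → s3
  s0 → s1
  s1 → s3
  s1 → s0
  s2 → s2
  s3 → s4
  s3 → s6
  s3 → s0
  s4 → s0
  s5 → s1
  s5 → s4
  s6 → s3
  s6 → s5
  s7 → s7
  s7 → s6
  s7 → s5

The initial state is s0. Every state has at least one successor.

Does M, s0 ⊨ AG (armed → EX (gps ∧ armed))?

Does not hold

States satisfying armed → EX (gps ∧ armed): {s1, s2}.
States satisfying AG (armed → EX (gps ∧ armed)): {s2}.
s0 is reachable from s0 and violates armed → EX (gps ∧ armed), so AG fails at s0.
s0 ∉ Sat(AG (armed → EX (gps ∧ armed))).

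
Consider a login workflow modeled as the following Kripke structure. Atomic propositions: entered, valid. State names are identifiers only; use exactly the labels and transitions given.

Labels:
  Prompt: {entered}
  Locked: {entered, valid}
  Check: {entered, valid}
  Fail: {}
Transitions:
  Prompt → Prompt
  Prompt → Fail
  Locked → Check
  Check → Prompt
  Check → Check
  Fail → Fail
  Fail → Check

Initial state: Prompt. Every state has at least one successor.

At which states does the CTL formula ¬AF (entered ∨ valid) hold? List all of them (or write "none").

{Fail}

States satisfying entered ∨ valid: {Prompt, Locked, Check}.
States satisfying AF (entered ∨ valid): {Prompt, Locked, Check}.
States satisfying ¬AF (entered ∨ valid): {Fail}.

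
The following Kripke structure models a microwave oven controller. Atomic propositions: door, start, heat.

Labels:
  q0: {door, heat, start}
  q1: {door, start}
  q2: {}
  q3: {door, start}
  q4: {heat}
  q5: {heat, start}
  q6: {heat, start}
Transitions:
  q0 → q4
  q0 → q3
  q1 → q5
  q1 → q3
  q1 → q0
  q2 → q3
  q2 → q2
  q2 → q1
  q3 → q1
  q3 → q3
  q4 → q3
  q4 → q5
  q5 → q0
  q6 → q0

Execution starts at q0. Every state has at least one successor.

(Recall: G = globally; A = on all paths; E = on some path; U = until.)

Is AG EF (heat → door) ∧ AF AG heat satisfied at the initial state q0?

No

States satisfying EF (heat → door): {q0, q1, q2, q3, q4, q5, q6}.
States satisfying AG EF (heat → door): {q0, q1, q2, q3, q4, q5, q6}.
States satisfying AG heat: ∅.
States satisfying AF AG heat: ∅.
States satisfying AG EF (heat → door) ∧ AF AG heat: ∅.
q0 ∉ Sat(AG EF (heat → door) ∧ AF AG heat).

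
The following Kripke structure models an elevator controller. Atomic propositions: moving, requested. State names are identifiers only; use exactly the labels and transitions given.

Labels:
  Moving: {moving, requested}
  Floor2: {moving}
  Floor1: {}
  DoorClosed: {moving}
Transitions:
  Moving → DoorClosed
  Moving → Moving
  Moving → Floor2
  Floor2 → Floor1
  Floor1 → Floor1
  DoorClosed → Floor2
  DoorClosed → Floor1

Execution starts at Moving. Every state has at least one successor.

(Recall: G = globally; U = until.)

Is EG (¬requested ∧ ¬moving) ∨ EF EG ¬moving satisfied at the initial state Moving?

States satisfying ¬requested ∧ ¬moving: {Floor1}.
States satisfying EG (¬requested ∧ ¬moving): {Floor1}.
States satisfying EG ¬moving: {Floor1}.
States satisfying EF EG ¬moving: {Moving, Floor2, Floor1, DoorClosed}.
States satisfying EG (¬requested ∧ ¬moving) ∨ EF EG ¬moving: {Moving, Floor2, Floor1, DoorClosed}.
Moving ∈ Sat(EG (¬requested ∧ ¬moving) ∨ EF EG ¬moving).

Yes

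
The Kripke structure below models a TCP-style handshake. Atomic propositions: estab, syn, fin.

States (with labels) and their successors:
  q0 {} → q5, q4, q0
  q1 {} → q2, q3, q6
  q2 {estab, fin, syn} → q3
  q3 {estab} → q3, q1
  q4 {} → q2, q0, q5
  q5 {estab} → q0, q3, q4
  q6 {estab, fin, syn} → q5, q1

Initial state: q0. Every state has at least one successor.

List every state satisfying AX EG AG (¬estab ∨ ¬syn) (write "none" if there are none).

none

States satisfying EG AG (¬estab ∨ ¬syn): ∅.
States satisfying AX EG AG (¬estab ∨ ¬syn): ∅.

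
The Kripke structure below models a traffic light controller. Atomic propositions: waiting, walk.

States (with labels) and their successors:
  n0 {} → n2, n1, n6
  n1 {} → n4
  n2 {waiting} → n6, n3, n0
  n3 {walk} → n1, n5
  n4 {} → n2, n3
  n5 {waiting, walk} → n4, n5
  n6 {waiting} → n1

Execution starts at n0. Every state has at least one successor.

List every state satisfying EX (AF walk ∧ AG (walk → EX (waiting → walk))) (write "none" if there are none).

States satisfying AF walk ∧ AG (walk → EX (waiting → walk)): {n3, n5}.
States satisfying EX (AF walk ∧ AG (walk → EX (waiting → walk))): {n2, n3, n4, n5}.

{n2, n3, n4, n5}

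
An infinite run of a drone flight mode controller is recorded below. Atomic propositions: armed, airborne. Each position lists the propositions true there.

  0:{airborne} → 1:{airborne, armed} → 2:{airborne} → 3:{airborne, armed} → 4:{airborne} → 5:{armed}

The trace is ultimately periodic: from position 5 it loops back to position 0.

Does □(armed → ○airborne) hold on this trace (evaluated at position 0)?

Satisfied

armed → ○airborne holds at every position 0..5, and those are all positions ever visited, so □(armed → ○airborne) holds.
Positions where armed holds: 1, 3, 5.
Check ○airborne at each: 1→ok, 3→ok, 5→ok.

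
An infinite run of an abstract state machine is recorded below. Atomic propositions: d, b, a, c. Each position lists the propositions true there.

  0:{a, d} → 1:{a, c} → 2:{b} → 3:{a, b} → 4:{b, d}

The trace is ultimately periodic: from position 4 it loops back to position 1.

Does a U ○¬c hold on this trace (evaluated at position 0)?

Yes

Walking from position 0: ○¬c first holds at position 1, and a holds at every earlier position along the way, so a U ○¬c holds.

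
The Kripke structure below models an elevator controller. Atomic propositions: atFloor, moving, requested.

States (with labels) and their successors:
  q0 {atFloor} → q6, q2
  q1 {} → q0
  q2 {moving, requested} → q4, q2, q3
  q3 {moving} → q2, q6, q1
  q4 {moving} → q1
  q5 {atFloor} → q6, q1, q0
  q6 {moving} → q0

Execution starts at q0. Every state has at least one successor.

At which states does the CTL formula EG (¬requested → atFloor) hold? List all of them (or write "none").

States satisfying ¬requested → atFloor: {q0, q2, q5}.
States satisfying EG (¬requested → atFloor): {q0, q2, q5}.

{q0, q2, q5}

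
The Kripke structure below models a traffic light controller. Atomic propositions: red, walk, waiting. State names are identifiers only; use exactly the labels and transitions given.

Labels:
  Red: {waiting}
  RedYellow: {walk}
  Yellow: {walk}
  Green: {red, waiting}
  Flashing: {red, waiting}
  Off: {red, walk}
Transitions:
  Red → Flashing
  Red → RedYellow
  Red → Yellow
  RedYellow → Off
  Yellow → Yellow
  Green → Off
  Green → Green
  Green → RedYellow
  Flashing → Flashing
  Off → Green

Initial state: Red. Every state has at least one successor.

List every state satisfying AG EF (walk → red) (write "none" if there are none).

States satisfying EF (walk → red): {Red, RedYellow, Green, Flashing, Off}.
States satisfying AG EF (walk → red): {RedYellow, Green, Flashing, Off}.

{RedYellow, Green, Flashing, Off}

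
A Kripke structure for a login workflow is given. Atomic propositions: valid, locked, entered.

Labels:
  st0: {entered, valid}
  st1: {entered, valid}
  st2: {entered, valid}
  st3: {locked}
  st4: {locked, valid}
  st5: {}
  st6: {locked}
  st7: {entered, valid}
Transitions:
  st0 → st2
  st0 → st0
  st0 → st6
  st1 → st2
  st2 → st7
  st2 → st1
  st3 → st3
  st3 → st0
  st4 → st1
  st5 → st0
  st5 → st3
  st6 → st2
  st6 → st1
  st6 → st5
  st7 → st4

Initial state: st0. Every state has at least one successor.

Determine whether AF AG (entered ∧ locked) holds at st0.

States satisfying AG (entered ∧ locked): ∅.
States satisfying AF AG (entered ∧ locked): ∅.
There is a path from st0 along which AG (entered ∧ locked) never holds.
st0 ∉ Sat(AF AG (entered ∧ locked)).

No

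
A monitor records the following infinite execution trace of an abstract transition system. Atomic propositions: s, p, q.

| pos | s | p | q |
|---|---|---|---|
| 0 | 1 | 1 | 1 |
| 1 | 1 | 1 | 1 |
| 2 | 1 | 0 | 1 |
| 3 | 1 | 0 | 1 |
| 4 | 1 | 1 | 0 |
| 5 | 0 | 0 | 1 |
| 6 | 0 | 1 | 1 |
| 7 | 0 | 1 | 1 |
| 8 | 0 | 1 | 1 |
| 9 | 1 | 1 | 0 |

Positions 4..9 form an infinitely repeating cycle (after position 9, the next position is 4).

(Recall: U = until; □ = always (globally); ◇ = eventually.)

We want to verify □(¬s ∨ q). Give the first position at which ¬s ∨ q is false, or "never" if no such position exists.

4

Check ¬s ∨ q at each position in order: 0 ✓, 1 ✓, 2 ✓, 3 ✓.
At position 4 the labels are {p, s}, so ¬s ∨ q is false there. This is the first violation.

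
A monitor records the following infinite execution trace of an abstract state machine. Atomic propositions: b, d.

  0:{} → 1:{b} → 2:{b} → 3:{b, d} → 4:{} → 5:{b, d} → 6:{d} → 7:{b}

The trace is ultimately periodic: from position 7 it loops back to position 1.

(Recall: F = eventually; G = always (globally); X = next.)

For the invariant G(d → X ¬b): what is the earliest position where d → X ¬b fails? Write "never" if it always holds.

Check d → X ¬b at each position in order: 0 ✓, 1 ✓, 2 ✓, 3 ✓, 4 ✓, 5 ✓.
At position 6 the labels are {d} and the next position 7 has {b}, so d → X ¬b is false there. This is the first violation.

6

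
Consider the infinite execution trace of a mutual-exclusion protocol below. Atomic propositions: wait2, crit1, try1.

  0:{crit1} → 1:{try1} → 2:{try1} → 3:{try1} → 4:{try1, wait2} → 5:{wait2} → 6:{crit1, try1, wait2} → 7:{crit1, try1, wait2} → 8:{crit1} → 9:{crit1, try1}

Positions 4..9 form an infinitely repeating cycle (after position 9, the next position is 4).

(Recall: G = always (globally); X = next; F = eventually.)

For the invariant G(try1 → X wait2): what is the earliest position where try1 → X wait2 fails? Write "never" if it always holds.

1

Check try1 → X wait2 at each position in order: 0 ✓.
At position 1 the labels are {try1} and the next position 2 has {try1}, so try1 → X wait2 is false there. This is the first violation.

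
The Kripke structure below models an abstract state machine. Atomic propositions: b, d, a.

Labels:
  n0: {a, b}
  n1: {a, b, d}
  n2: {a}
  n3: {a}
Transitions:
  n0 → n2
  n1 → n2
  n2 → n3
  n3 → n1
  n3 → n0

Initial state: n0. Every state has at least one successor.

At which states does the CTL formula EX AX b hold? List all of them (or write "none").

{n2}

States satisfying AX b: {n3}.
States satisfying EX AX b: {n2}.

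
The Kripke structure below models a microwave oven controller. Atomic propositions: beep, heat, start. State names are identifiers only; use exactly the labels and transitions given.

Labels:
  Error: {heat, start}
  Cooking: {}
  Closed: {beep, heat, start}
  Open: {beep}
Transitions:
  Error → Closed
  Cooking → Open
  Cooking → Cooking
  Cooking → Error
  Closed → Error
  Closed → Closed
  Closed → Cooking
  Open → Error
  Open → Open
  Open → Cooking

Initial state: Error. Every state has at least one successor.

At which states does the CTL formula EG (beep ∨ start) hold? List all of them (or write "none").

{Error, Closed, Open}

States satisfying beep ∨ start: {Error, Closed, Open}.
States satisfying EG (beep ∨ start): {Error, Closed, Open}.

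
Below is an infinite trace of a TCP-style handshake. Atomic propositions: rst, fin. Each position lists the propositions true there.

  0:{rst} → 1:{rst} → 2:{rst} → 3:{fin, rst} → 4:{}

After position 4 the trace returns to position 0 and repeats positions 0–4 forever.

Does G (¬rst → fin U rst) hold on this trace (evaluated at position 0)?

¬rst → fin U rst must hold at every position from 0 onward. It fails at position 4, so G (¬rst → fin U rst) is false.
Positions where ¬rst holds: 4.
Check fin U rst at each: 4→fails.

Violated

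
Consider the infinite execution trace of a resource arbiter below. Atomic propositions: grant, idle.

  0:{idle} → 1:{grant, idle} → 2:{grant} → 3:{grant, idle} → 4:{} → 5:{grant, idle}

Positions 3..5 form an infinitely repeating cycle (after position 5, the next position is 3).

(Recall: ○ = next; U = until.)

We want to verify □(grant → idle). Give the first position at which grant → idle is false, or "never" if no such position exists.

2

Check grant → idle at each position in order: 0 ✓, 1 ✓.
At position 2 the labels are {grant}, so grant → idle is false there. This is the first violation.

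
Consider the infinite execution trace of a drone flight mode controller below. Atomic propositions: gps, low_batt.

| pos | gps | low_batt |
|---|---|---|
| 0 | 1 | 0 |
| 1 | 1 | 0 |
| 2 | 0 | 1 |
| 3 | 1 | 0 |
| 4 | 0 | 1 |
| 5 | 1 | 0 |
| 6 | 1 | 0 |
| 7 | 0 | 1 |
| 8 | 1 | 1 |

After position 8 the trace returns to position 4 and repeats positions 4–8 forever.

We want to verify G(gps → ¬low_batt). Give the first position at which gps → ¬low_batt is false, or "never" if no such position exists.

8

Check gps → ¬low_batt at each position in order: 0 ✓, 1 ✓, 2 ✓, 3 ✓, 4 ✓, 5 ✓, 6 ✓, 7 ✓.
At position 8 the labels are {gps, low_batt}, so gps → ¬low_batt is false there. This is the first violation.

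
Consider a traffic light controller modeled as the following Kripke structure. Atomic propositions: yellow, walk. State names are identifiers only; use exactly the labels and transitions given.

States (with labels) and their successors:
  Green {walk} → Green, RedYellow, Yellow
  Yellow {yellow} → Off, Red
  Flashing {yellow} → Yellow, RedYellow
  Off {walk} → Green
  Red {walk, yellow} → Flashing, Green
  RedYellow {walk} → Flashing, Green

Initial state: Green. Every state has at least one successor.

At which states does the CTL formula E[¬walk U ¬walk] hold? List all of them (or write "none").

States satisfying ¬walk: {Yellow, Flashing}.
States satisfying E[¬walk U ¬walk]: {Yellow, Flashing}.

{Yellow, Flashing}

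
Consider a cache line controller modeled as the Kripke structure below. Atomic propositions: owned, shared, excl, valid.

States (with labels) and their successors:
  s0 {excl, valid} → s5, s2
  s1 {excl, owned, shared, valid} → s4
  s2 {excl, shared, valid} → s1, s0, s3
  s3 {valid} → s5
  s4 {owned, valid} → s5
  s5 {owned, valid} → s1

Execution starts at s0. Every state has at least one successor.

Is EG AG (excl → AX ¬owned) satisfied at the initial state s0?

States satisfying AG (excl → AX ¬owned): ∅.
States satisfying EG AG (excl → AX ¬owned): ∅.
No suitable path/successor from s0 witnesses the formula.
s0 ∉ Sat(EG AG (excl → AX ¬owned)).

Does not hold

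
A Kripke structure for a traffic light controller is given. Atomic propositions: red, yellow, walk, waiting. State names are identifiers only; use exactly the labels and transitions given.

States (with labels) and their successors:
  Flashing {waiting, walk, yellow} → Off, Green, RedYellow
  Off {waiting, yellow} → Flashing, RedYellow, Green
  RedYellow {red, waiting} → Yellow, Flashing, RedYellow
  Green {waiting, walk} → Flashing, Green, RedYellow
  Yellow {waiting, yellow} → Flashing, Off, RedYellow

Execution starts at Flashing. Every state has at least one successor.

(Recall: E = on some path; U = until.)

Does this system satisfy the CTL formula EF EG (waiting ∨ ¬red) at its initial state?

States satisfying EG (waiting ∨ ¬red): {Flashing, Off, RedYellow, Green, Yellow}.
States satisfying EF EG (waiting ∨ ¬red): {Flashing, Off, RedYellow, Green, Yellow}.
Some path from Flashing reaches a state where EG (waiting ∨ ¬red) holds.
Flashing ∈ Sat(EF EG (waiting ∨ ¬red)).

Holds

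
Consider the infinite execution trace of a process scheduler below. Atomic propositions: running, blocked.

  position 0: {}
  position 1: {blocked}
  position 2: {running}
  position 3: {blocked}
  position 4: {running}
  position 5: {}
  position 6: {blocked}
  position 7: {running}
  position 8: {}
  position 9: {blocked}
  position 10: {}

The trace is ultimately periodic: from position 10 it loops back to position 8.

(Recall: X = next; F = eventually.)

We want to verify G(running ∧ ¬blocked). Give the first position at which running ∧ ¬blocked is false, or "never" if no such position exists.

0

At position 0 the labels are {}, so running ∧ ¬blocked is false there. This is the first violation.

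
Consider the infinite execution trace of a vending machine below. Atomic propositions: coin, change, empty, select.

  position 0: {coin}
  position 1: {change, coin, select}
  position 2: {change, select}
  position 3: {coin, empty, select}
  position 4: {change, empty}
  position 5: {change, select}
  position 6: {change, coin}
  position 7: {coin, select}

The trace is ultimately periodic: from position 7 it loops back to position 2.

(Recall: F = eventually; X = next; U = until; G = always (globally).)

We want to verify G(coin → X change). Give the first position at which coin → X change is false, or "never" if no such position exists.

6

Check coin → X change at each position in order: 0 ✓, 1 ✓, 2 ✓, 3 ✓, 4 ✓, 5 ✓.
At position 6 the labels are {change, coin} and the next position 7 has {coin, select}, so coin → X change is false there. This is the first violation.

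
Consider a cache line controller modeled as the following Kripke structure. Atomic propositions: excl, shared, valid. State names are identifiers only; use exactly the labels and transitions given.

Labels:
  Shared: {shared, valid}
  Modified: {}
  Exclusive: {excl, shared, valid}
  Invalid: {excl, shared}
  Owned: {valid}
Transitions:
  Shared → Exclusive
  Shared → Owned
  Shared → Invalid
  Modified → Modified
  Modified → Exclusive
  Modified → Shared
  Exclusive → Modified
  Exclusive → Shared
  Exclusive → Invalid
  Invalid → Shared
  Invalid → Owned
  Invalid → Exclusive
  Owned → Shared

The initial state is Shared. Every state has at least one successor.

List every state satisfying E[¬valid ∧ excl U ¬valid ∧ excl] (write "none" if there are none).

{Invalid}

States satisfying ¬valid ∧ excl: {Invalid}.
States satisfying E[¬valid ∧ excl U ¬valid ∧ excl]: {Invalid}.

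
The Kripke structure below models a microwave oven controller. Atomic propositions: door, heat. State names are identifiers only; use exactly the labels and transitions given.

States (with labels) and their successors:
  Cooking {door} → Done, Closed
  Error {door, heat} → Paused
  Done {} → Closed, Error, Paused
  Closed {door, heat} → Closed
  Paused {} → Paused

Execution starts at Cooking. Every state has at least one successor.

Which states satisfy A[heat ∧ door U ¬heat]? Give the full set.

{Cooking, Error, Done, Paused}

States satisfying heat ∧ door: {Error, Closed}.
States satisfying ¬heat: {Cooking, Done, Paused}.
States satisfying A[heat ∧ door U ¬heat]: {Cooking, Error, Done, Paused}.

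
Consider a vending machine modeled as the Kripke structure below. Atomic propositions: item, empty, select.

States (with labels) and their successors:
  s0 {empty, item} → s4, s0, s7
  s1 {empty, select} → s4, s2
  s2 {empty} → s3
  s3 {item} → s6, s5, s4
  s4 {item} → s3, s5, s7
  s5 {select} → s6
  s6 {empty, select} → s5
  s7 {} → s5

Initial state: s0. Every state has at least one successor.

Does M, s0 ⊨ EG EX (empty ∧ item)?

States satisfying EX (empty ∧ item): {s0}.
States satisfying EG EX (empty ∧ item): {s0}.
s0 ∈ Sat(EG EX (empty ∧ item)).

Holds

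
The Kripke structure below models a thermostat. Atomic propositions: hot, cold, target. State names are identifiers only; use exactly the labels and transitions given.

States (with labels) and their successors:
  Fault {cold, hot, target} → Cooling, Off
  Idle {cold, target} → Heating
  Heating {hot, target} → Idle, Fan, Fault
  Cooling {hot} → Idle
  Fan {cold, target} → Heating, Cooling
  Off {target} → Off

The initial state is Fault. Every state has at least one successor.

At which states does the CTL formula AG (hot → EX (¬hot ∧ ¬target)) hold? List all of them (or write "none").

{Off}

States satisfying hot → EX (¬hot ∧ ¬target): {Idle, Fan, Off}.
States satisfying AG (hot → EX (¬hot ∧ ¬target)): {Off}.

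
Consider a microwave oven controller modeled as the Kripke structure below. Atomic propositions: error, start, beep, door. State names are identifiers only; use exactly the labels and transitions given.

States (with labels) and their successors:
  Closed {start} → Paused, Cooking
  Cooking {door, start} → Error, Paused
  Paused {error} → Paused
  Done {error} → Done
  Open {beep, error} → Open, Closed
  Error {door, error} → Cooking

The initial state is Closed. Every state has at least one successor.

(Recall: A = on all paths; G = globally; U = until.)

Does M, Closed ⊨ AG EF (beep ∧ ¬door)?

States satisfying EF (beep ∧ ¬door): {Open}.
States satisfying AG EF (beep ∧ ¬door): ∅.
Closed is reachable from Closed and violates EF (beep ∧ ¬door), so AG fails at Closed.
Closed ∉ Sat(AG EF (beep ∧ ¬door)).

Does not hold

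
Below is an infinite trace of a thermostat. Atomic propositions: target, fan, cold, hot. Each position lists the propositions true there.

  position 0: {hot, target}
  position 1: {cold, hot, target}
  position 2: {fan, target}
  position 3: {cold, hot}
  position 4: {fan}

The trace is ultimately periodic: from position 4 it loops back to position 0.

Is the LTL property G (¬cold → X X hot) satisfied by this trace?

No

¬cold → X X hot must hold at every position from 0 onward. It fails at position 0, so G (¬cold → X X hot) is false.
Positions where ¬cold holds: 0, 2, 4.
Check X X hot at each: 0→fails, 2→fails, 4→ok.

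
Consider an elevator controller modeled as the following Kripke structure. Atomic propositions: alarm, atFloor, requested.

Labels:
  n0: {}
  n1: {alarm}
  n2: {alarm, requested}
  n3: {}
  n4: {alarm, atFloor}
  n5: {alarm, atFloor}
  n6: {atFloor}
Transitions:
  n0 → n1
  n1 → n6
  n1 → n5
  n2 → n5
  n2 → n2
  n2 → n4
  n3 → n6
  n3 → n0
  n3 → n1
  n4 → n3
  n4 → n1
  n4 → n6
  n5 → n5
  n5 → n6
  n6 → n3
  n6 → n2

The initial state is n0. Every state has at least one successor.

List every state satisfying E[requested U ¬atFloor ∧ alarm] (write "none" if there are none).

States satisfying requested: {n2}.
States satisfying ¬atFloor ∧ alarm: {n1, n2}.
States satisfying E[requested U ¬atFloor ∧ alarm]: {n1, n2}.

{n1, n2}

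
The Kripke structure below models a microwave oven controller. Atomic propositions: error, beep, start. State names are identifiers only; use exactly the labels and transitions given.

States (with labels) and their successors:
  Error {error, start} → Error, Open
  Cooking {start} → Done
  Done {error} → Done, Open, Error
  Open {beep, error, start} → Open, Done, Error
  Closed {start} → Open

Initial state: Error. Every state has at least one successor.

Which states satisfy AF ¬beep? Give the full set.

{Error, Cooking, Done, Closed}

States satisfying ¬beep: {Error, Cooking, Done, Closed}.
States satisfying AF ¬beep: {Error, Cooking, Done, Closed}.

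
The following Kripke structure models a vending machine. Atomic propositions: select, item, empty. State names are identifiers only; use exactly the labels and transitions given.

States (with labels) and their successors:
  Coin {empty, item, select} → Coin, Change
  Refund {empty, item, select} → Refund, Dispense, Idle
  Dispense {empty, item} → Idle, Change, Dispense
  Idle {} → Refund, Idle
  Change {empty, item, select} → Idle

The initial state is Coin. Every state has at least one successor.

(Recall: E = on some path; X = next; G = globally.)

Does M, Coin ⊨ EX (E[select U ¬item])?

Holds

States satisfying E[select U ¬item]: {Coin, Refund, Idle, Change}.
States satisfying EX (E[select U ¬item]): {Coin, Refund, Dispense, Idle, Change}.
Coin ∈ Sat(EX (E[select U ¬item])).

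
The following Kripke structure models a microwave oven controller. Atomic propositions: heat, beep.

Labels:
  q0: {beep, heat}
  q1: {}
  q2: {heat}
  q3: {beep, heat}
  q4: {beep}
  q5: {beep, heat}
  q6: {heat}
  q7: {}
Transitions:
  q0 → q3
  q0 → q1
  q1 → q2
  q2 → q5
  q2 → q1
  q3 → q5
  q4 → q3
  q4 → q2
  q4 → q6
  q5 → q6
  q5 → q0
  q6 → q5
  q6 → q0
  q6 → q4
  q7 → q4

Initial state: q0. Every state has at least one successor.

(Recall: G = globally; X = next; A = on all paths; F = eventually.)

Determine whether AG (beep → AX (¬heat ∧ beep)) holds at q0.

States satisfying beep → AX (¬heat ∧ beep): {q1, q2, q6, q7}.
States satisfying AG (beep → AX (¬heat ∧ beep)): ∅.
q0 is reachable from q0 and violates beep → AX (¬heat ∧ beep), so AG fails at q0.
q0 ∉ Sat(AG (beep → AX (¬heat ∧ beep))).

Violated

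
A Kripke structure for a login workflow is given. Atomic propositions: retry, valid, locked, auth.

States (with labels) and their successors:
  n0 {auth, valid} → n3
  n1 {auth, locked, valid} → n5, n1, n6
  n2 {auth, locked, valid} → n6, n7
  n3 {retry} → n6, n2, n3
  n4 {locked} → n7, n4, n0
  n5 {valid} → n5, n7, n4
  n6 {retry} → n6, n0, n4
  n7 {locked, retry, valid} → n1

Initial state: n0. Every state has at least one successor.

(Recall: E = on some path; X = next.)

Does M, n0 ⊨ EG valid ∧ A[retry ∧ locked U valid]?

Violated

States satisfying valid: {n0, n1, n2, n5, n7}.
States satisfying EG valid: {n1, n2, n5, n7}.
States satisfying retry ∧ locked: {n7}.
States satisfying A[retry ∧ locked U valid]: {n0, n1, n2, n5, n7}.
States satisfying EG valid ∧ A[retry ∧ locked U valid]: {n1, n2, n5, n7}.
n0 ∉ Sat(EG valid ∧ A[retry ∧ locked U valid]).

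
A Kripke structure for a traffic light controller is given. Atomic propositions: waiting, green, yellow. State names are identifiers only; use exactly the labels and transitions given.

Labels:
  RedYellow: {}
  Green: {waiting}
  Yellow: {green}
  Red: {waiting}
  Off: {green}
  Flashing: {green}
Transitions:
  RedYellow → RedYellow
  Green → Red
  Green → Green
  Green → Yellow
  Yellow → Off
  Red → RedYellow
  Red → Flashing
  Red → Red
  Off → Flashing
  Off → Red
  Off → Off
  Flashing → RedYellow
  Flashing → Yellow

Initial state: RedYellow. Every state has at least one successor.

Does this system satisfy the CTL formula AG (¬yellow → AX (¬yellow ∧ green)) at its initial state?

Violated

States satisfying ¬yellow → AX (¬yellow ∧ green): {Yellow}.
States satisfying AG (¬yellow → AX (¬yellow ∧ green)): ∅.
RedYellow is reachable from RedYellow and violates ¬yellow → AX (¬yellow ∧ green), so AG fails at RedYellow.
RedYellow ∉ Sat(AG (¬yellow → AX (¬yellow ∧ green))).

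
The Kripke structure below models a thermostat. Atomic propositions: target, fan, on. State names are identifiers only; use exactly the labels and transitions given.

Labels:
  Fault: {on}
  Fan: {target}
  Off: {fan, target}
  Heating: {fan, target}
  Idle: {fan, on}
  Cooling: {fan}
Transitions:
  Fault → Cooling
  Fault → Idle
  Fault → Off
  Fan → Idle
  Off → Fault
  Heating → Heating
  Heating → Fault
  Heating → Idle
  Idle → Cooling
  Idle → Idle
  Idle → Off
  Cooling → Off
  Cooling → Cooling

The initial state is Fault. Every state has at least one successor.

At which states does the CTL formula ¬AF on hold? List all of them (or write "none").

{Heating, Cooling}

States satisfying on: {Fault, Idle}.
States satisfying AF on: {Fault, Fan, Off, Idle}.
States satisfying ¬AF on: {Heating, Cooling}.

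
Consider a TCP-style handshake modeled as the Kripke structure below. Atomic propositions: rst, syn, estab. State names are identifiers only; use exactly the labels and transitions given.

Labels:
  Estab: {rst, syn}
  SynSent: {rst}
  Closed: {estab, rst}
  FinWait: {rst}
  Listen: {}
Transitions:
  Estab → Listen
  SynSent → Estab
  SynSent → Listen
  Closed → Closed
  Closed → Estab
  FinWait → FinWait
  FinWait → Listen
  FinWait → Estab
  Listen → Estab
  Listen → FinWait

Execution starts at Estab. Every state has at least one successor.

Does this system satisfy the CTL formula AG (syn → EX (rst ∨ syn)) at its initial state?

States satisfying syn → EX (rst ∨ syn): {SynSent, Closed, FinWait, Listen}.
States satisfying AG (syn → EX (rst ∨ syn)): ∅.
Estab is reachable from Estab and violates syn → EX (rst ∨ syn), so AG fails at Estab.
Estab ∉ Sat(AG (syn → EX (rst ∨ syn))).

No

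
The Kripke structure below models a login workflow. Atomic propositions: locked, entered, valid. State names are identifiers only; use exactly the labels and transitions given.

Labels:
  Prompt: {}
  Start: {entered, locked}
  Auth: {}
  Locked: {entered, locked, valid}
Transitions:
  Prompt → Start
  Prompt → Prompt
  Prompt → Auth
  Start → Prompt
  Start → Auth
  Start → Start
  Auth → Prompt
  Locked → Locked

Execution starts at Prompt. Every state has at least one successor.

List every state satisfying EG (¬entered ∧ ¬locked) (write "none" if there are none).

{Prompt, Auth}

States satisfying ¬entered ∧ ¬locked: {Prompt, Auth}.
States satisfying EG (¬entered ∧ ¬locked): {Prompt, Auth}.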